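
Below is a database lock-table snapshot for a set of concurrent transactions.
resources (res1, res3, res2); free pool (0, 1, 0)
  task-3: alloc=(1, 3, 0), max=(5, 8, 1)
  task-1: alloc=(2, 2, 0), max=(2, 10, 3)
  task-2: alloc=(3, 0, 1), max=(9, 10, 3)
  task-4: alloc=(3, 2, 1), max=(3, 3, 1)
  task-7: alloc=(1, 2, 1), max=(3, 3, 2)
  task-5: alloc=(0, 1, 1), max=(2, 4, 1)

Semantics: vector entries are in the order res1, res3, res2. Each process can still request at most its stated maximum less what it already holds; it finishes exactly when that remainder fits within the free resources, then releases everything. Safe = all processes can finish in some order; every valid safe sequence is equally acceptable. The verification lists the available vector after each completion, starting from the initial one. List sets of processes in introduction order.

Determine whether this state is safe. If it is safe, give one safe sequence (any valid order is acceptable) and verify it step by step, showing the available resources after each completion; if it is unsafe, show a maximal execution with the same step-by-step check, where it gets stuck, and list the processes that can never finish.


SAFE — a valid safe sequence is task-4, task-7, task-5, task-3, task-1, task-2.
Key observation: the order's first zero-slack moment is task-4 ((0, 1, 0) needed, (0, 1, 0) free — a requested resource with nothing to spare).
Check, step by step:
  pool = (0, 1, 0)
  task-4 needs (0, 1, 0) <= (0, 1, 0) -> finishes; pool += (3, 2, 1) = (3, 3, 1)
  task-7 needs (2, 1, 1) <= (3, 3, 1) -> finishes; pool += (1, 2, 1) = (4, 5, 2)
  task-5 needs (2, 3, 0) <= (4, 5, 2) -> finishes; pool += (0, 1, 1) = (4, 6, 3)
  task-3 needs (4, 5, 1) <= (4, 6, 3) -> finishes; pool += (1, 3, 0) = (5, 9, 3)
  task-1 needs (0, 8, 3) <= (5, 9, 3) -> finishes; pool += (2, 2, 0) = (7, 11, 3)
  task-2 needs (6, 10, 2) <= (7, 11, 3) -> finishes; pool += (3, 0, 1) = (10, 11, 4)


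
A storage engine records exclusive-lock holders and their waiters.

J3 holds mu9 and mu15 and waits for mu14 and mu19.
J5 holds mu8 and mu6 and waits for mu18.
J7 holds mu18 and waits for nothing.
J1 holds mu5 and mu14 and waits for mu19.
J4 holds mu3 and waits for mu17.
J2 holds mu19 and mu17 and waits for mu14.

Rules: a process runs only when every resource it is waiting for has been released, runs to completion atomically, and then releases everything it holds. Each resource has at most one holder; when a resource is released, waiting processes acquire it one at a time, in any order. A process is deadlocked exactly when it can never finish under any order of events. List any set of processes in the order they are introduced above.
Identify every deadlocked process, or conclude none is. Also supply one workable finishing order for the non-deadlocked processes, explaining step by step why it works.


Deadlocked: J3, J1, J4 and J2.
Key observation: the waits loop around J1 -> J2 -> J1 with no way out; J3 and J4 wait into the deadlock from upstream.
One completion order for the rest: J7, J5.
Check, step by step:
  J7: no waits; runs immediately, freeing mu18
  J5 waits on mu18 — all released -> runs and releases mu8 and mu6


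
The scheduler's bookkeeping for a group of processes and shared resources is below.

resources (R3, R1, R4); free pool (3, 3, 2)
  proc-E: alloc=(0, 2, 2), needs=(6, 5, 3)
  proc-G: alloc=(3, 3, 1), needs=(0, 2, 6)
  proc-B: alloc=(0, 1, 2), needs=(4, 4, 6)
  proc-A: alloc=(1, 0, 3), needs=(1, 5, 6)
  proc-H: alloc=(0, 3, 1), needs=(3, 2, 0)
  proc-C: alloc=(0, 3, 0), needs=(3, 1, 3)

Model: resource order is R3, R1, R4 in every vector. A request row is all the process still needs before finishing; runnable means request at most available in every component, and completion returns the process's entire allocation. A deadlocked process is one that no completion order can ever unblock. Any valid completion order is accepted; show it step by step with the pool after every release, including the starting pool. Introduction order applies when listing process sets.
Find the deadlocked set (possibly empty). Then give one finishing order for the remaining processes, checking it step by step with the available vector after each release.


Deadlocked: proc-E, proc-G, proc-B and proc-A.
Key observation: after proc-H, proc-C the pool peaks at (3, 9, 3), and each blocked process is short somewhere: proc-E on R3; proc-G on R4; proc-B on R3, R4; proc-A on R4.
The rest can finish in the order proc-H, proc-C. Check, step by step:
  pool = (3, 3, 2)
  run proc-H (needs (3, 2, 0), free (3, 3, 2)); after release of (0, 3, 1) the pool is (3, 6, 3)
  run proc-C (needs (3, 1, 3), free (3, 6, 3)); after release of (0, 3, 0) the pool is (3, 9, 3)
The blocked processes can never fit:
  proc-E still needs (6, 5, 3) but only (3, 9, 3) is free — short on R3
  proc-G still needs (0, 2, 6) but only (3, 9, 3) is free — short on R4
  proc-B still needs (4, 4, 6) but only (3, 9, 3) is free — short on R3 and R4
  proc-A still needs (1, 5, 6) but only (3, 9, 3) is free — short on R4


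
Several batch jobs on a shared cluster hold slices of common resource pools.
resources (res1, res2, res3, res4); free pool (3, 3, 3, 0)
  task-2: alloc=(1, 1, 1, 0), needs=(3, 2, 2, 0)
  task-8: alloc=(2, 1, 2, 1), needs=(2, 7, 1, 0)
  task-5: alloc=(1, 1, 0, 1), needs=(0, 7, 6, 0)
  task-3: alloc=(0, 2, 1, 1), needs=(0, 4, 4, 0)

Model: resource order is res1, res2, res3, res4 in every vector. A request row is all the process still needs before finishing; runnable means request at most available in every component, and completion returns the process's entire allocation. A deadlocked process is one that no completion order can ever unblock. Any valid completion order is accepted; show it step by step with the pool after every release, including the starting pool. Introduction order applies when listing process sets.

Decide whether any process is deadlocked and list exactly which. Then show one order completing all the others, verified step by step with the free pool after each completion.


The deadlocked set is task-8 and task-5.
Key observation: once task-2, task-3 finish, the pool peaks at (4, 6, 5, 1) — and every remaining process still needs more res2 than that.
A valid finishing order for the others: task-2, task-3. Check, step by step:
  pool = (3, 3, 3, 0)
  task-2 needs (3, 2, 2, 0) <= (3, 3, 3, 0) -> finishes; pool += (1, 1, 1, 0) = (4, 4, 4, 0)
  task-3 needs (0, 4, 4, 0) <= (4, 4, 4, 0) -> finishes; pool += (0, 2, 1, 1) = (4, 6, 5, 1)
The blocked processes can never fit:
  task-8 cannot run: need (2, 7, 1, 0) vs free (4, 6, 5, 1) (insufficient res2)
  task-5 cannot run: need (0, 7, 6, 0) vs free (4, 6, 5, 1) (insufficient res2 and res3)


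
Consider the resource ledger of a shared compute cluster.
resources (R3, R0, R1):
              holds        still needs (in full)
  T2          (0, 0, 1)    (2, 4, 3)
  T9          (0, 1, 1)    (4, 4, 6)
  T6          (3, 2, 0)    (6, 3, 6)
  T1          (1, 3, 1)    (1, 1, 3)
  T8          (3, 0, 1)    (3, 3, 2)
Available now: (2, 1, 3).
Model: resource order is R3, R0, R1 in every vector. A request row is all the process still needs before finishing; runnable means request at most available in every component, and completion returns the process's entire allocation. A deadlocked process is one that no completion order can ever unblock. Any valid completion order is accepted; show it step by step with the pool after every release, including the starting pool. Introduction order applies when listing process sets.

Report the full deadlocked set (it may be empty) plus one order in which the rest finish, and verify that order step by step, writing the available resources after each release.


No process is deadlocked.
Key observation: there is always a runnable process — T1 first — so the state unwinds completely.
The rest can finish in the order T1, T8, T2, T6, T9. Check, step by step:
  pool = (2, 1, 3)
  run T1 (needs (1, 1, 3), free (2, 1, 3)); after release of (1, 3, 1) the pool is (3, 4, 4)
  run T8 (needs (3, 3, 2), free (3, 4, 4)); after release of (3, 0, 1) the pool is (6, 4, 5)
  run T2 (needs (2, 4, 3), free (6, 4, 5)); after release of (0, 0, 1) the pool is (6, 4, 6)
  run T6 (needs (6, 3, 6), free (6, 4, 6)); after release of (3, 2, 0) the pool is (9, 6, 6)
  run T9 (needs (4, 4, 6), free (9, 6, 6)); after release of (0, 1, 1) the pool is (9, 7, 7)


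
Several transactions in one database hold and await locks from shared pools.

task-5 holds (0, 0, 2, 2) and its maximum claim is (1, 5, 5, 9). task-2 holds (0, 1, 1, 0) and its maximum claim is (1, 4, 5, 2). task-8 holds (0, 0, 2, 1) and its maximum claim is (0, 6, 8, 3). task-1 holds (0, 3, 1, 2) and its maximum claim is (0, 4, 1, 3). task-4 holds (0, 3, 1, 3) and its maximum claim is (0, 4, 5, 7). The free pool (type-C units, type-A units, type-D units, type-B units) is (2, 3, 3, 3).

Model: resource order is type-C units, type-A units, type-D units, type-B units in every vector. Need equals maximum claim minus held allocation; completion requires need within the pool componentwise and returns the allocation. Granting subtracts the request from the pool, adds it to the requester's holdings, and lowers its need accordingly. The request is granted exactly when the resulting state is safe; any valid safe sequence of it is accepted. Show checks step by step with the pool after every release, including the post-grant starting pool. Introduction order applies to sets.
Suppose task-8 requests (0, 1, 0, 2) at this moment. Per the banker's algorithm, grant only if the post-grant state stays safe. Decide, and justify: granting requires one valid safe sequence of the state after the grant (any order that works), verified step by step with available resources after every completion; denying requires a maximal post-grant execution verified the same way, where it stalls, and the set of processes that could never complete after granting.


DENY. Granting would leave the state unsafe.
Key observation: after task-1, task-2 the pool peaks at (2, 6, 5, 3), and each blocked process is short somewhere: task-5 on type-B units; task-8 on type-D units; task-4 on type-B units.
After a pretend grant, a maximal execution: task-1, task-2 — then nothing else fits. Walking it through:
  pool = (2, 2, 3, 1)
  run task-1 (needs (0, 1, 0, 1), free (2, 2, 3, 1)); after release of (0, 3, 1, 2) the pool is (2, 5, 4, 3)
  run task-2 (needs (1, 3, 4, 2), free (2, 5, 4, 3)); after release of (0, 1, 1, 0) the pool is (2, 6, 5, 3)
  task-5 cannot run: need (1, 5, 3, 7) vs free (2, 6, 5, 3) (insufficient type-B units)
  task-8 cannot run: need (0, 5, 6, 0) vs free (2, 6, 5, 3) (insufficient type-D units)
  task-4 cannot run: need (0, 1, 4, 4) vs free (2, 6, 5, 3) (insufficient type-B units)
Processes that could never finish after the grant: task-5, task-8 and task-4.


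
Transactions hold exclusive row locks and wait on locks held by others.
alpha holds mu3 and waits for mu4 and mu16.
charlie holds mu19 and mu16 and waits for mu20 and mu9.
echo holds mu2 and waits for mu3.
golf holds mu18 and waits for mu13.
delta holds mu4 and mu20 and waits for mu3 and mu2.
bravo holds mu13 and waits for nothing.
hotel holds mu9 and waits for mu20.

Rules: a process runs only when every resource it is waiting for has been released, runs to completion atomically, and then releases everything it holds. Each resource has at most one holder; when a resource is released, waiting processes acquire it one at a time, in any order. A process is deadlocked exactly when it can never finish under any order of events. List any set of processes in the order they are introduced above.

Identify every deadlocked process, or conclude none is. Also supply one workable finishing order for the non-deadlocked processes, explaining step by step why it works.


Deadlocked set: alpha, charlie, echo, delta and hotel.
Key observation: nobody on the ring alpha -> charlie -> delta -> alpha can start until another member finishes, which never happens; echo and hotel are caught in further circular waits.
A valid finishing order for the others: bravo, golf.
Verifying each step:
  run bravo (it waits on nothing); releases mu13
  golf: everything it awaited (mu13) is free; runs, freeing mu18


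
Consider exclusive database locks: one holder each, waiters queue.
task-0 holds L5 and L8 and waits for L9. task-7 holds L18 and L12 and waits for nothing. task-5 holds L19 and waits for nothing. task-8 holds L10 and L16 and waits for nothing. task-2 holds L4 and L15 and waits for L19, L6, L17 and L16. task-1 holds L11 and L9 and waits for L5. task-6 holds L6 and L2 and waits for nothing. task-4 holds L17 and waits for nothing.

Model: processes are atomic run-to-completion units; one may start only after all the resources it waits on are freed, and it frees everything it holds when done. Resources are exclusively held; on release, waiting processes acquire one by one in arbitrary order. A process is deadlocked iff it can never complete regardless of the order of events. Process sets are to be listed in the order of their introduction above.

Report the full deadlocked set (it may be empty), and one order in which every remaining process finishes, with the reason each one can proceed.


Deadlocked: task-0 and task-1.
Key observation: the cycle task-0 -> task-1 -> task-0 can never break — each member waits on the next; no other process is dragged down with it.
One completion order for the rest: task-4, task-6, task-7, task-5, task-8, task-2.
Walking it through:
  run task-4 (it waits on nothing); releases L17
  run task-6 (it waits on nothing); releases L6 and L2
  run task-7 (it waits on nothing); releases L18 and L12
  run task-5 (it waits on nothing); releases L19
  run task-8 (it waits on nothing); releases L10 and L16
  task-2 waits on L19, L6, L17 and L16 — all released -> runs and releases L4 and L15


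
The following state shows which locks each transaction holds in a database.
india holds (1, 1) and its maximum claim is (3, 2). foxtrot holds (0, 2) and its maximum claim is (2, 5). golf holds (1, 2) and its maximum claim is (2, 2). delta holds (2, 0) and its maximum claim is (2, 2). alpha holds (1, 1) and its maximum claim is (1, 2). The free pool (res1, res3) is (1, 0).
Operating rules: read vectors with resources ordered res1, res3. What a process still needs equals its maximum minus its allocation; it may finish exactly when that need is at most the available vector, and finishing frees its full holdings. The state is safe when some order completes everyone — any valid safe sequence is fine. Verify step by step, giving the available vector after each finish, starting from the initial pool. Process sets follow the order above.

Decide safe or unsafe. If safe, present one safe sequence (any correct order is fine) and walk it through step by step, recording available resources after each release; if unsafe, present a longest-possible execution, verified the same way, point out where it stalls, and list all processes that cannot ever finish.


The state is SAFE; one workable sequence: golf, alpha, delta, foxtrot, india.
Key observation: golf marks the first exact bind of the order: its need (1, 0) fits the free (1, 0) with zero slack on a requested resource.
Walking it through:
  pool = (1, 0)
  run golf (needs (1, 0), free (1, 0)); after release of (1, 2) the pool is (2, 2)
  run alpha (needs (0, 1), free (2, 2)); after release of (1, 1) the pool is (3, 3)
  run delta (needs (0, 2), free (3, 3)); after release of (2, 0) the pool is (5, 3)
  run foxtrot (needs (2, 3), free (5, 3)); after release of (0, 2) the pool is (5, 5)
  run india (needs (2, 1), free (5, 5)); after release of (1, 1) the pool is (6, 6)


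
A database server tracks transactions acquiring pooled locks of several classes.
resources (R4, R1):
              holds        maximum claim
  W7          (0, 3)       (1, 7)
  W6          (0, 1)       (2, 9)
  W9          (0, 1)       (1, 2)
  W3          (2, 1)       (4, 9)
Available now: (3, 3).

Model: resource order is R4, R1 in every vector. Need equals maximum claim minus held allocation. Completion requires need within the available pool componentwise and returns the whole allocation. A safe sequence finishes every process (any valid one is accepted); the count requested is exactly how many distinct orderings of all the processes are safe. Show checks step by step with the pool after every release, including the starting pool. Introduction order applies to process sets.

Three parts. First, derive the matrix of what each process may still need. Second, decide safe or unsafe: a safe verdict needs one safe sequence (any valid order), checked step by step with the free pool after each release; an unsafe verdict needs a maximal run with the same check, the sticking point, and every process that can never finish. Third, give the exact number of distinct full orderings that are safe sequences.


(1) Outstanding need per process (order R4, R1):
  W7: (1, 4)
  W6: (2, 8)
  W9: (1, 1)
  W3: (2, 8)
(2) UNSAFE.
Key observation: the wall is R1: completing W9, W7 brings the pool only to (3, 7), and all the rest need more.
The run W9, W7 cannot be extended any further. Step-by-step check:
  pool = (3, 3)
  run W9 (needs (1, 1), free (3, 3)); after release of (0, 1) the pool is (3, 4)
  run W7 (needs (1, 4), free (3, 4)); after release of (0, 3) the pool is (3, 7)
  blocked: W6 wants (2, 8), pool (3, 7) — not enough R1
  blocked: W3 wants (2, 8), pool (3, 7) — not enough R1
Never able to finish: W6 and W3.
(3) The exact count: 0 of the possible complete orderings are safe sequences.


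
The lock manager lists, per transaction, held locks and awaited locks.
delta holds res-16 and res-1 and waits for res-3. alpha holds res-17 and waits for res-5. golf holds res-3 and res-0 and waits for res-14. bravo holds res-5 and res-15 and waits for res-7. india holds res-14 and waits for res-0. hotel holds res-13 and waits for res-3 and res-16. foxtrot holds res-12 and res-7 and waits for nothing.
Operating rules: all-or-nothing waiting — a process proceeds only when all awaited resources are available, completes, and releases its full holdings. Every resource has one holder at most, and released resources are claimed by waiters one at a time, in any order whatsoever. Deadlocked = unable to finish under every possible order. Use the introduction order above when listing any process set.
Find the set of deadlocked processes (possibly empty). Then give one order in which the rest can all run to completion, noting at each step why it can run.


Deadlocked set: delta, golf, india and hotel.
Key observation: along golf -> india -> golf, each member waits on what the next one holds — a deadlock; delta and hotel wait into the deadlock from upstream.
A valid finishing order for the others: foxtrot, bravo, alpha.
Step-by-step check:
  foxtrot waits on nothing -> runs at once and releases res-12 and res-7
  run bravo (all its waits — res-7 — are resolved); releases res-5 and res-15
  run alpha (all its waits — res-5 — are resolved); releases res-17


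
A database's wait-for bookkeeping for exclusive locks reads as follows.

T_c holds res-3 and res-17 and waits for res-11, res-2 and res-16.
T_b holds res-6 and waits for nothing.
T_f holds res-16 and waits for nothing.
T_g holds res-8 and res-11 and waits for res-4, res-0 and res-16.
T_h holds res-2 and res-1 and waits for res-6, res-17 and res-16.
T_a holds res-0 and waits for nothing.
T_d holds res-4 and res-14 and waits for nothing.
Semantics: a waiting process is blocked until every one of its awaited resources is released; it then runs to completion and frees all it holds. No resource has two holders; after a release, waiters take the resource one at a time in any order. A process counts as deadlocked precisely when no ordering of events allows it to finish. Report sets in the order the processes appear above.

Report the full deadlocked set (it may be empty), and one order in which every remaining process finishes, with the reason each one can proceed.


Deadlocked: T_c and T_h.
Key observation: the wait chain closes on itself along T_c -> T_h -> T_c; no other process is dragged down with it.
The rest can finish in the order T_a, T_d, T_f, T_g, T_b.
Check, step by step:
  T_a waits on nothing -> runs at once and releases res-0
  T_d waits on nothing -> runs at once and releases res-4 and res-14
  T_f waits on nothing -> runs at once and releases res-16
  T_g waits on res-4, res-0 and res-16 — all released -> runs and releases res-8 and res-11
  T_b waits on nothing -> runs at once and releases res-6


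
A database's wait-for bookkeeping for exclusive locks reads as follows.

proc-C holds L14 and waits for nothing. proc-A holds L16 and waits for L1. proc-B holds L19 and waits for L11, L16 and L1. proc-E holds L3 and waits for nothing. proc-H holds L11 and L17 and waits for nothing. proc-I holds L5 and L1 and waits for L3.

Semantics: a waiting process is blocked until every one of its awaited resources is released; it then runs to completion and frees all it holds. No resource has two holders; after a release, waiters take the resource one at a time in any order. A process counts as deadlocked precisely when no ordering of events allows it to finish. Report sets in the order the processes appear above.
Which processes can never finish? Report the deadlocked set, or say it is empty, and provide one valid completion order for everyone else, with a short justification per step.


The deadlocked set is empty.
Key observation: all waits point, directly or indirectly, at processes that can finish, so nothing is permanently blocked.
A valid finishing order for the others: proc-E, proc-H, proc-I, proc-C, proc-A, proc-B.
Step-by-step check:
  run proc-E (it waits on nothing); releases L3
  run proc-H (it waits on nothing); releases L11 and L17
  proc-I: everything it awaited (L3) is free; runs, freeing L5 and L1
  run proc-C (it waits on nothing); releases L14
  proc-A: everything it awaited (L1) is free; runs, freeing L16
  proc-B: everything it awaited (L11, L16 and L1) is free; runs, freeing L19


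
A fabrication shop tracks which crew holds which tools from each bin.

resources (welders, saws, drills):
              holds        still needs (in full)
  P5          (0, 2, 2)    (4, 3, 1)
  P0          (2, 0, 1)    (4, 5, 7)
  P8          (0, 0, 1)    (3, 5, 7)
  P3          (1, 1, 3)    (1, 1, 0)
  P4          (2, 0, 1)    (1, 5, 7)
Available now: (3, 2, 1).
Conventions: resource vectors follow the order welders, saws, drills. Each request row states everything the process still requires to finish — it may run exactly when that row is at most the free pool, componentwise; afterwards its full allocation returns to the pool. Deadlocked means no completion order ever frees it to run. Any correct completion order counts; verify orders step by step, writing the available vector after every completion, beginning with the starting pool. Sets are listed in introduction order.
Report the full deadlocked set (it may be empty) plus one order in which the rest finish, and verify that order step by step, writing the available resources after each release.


Deadlocked: P0, P8 and P4.
Key observation: P3, P5 can finish, but then (4, 5, 6) is all there is, and the blocked group's drills demands exceed it.
One completion order for the rest: P3, P5. Walking it through:
  pool = (3, 2, 1)
  P3: need (1, 1, 0) fits (3, 2, 1); releases (1, 1, 3), pool now (4, 3, 4)
  P5: need (4, 3, 1) fits (4, 3, 4); releases (0, 2, 2), pool now (4, 5, 6)
The blocked processes can never fit:
  P0 cannot run: need (4, 5, 7) vs free (4, 5, 6) (insufficient drills)
  P8 cannot run: need (3, 5, 7) vs free (4, 5, 6) (insufficient drills)
  P4 cannot run: need (1, 5, 7) vs free (4, 5, 6) (insufficient drills)


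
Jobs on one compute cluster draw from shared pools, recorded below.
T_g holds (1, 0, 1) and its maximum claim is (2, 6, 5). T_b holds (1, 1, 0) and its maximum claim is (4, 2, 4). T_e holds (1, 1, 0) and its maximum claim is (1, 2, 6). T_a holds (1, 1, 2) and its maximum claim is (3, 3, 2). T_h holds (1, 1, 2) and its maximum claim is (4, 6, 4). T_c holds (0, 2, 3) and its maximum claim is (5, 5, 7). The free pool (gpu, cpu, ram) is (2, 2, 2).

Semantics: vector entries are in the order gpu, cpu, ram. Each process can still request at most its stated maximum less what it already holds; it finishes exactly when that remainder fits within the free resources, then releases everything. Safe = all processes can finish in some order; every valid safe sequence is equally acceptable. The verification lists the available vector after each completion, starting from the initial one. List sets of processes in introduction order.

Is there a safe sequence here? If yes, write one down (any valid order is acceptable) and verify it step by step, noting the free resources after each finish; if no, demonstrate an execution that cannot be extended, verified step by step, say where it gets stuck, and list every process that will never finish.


The state is UNSAFE.
Key observation: after T_a, T_b the pool peaks at (4, 4, 4), and each blocked process is short somewhere: T_g on cpu; T_e on ram; T_h on cpu; T_c on gpu.
The run T_a, T_b cannot be extended any further. Check, step by step:
  pool = (2, 2, 2)
  T_a: need (2, 2, 0) fits (2, 2, 2); releases (1, 1, 2), pool now (3, 3, 4)
  T_b: need (3, 1, 4) fits (3, 3, 4); releases (1, 1, 0), pool now (4, 4, 4)
  T_g still needs (1, 6, 4) but only (4, 4, 4) is free — short on cpu
  T_e still needs (0, 1, 6) but only (4, 4, 4) is free — short on ram
  T_h still needs (3, 5, 2) but only (4, 4, 4) is free — short on cpu
  T_c still needs (5, 3, 4) but only (4, 4, 4) is free — short on gpu
Processes that can never finish: T_g, T_e, T_h and T_c.


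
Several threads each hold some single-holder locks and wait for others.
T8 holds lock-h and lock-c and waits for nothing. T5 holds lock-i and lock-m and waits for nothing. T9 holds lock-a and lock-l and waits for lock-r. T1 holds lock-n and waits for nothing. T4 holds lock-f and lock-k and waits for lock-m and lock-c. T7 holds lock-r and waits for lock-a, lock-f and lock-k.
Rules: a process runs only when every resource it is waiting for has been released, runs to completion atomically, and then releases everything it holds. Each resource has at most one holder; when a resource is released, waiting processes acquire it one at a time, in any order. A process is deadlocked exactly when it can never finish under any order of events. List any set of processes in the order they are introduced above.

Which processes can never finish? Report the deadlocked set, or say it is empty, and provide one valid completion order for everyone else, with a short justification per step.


Deadlocked: T9 and T7.
Key observation: the loop T9 -> T7 -> T9 blocks itself forever; no other process is dragged down with it.
A valid finishing order for the others: T5, T1, T8, T4.
Walking it through:
  T5 waits on nothing -> runs at once and releases lock-i and lock-m
  T1 waits on nothing -> runs at once and releases lock-n
  T8 waits on nothing -> runs at once and releases lock-h and lock-c
  run T4 (all its waits — lock-m and lock-c — are resolved); releases lock-f and lock-k


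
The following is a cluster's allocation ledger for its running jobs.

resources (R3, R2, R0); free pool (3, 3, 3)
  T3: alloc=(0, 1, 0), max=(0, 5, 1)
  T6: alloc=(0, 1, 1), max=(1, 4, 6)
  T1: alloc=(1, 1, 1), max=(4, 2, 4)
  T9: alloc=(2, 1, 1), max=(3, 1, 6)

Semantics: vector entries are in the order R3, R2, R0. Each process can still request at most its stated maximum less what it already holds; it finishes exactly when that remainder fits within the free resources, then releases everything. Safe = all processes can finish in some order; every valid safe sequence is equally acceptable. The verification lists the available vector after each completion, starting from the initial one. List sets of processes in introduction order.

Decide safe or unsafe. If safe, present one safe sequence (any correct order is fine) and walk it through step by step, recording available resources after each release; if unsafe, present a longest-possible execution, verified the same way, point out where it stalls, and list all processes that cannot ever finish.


UNSAFE — no complete ordering exists.
Key observation: once T1, T3 finish, the pool peaks at (4, 5, 4) — and every remaining process still needs more R0 than that.
Going as far as possible: T1, T3; after that, nothing fits. Verifying each step:
  pool = (3, 3, 3)
  T1: need (3, 1, 3) fits (3, 3, 3); releases (1, 1, 1), pool now (4, 4, 4)
  T3: need (0, 4, 1) fits (4, 4, 4); releases (0, 1, 0), pool now (4, 5, 4)
  blocked: T6 wants (1, 3, 5), pool (4, 5, 4) — not enough R0
  blocked: T9 wants (1, 0, 5), pool (4, 5, 4) — not enough R0
Permanently blocked: T6 and T9.


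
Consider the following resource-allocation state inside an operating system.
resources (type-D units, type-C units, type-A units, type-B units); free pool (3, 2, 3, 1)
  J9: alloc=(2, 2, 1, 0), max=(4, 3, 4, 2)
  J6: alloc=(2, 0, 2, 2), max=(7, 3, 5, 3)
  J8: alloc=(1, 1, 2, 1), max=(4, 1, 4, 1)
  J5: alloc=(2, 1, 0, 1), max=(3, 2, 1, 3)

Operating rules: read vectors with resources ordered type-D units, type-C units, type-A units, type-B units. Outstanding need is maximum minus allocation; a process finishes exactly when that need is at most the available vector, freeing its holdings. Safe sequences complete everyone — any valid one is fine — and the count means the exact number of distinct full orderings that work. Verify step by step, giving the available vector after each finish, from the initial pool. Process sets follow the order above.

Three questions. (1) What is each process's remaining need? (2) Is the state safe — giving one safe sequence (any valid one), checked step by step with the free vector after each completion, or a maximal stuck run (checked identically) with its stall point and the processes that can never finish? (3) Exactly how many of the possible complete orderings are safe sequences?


(1) Need matrix, components ordered type-D units, type-C units, type-A units, type-B units:
  J9: (2, 1, 3, 2)
  J6: (5, 3, 3, 1)
  J8: (3, 0, 2, 0)
  J5: (1, 1, 1, 2)
(2) SAFE — a valid safe sequence is J8, J5, J6, J9.
Key observation: the order's first zero-slack moment is J8 ((3, 0, 2, 0) needed, (3, 2, 3, 1) free — a requested resource with nothing to spare).
Check, step by step:
  pool = (3, 2, 3, 1)
  J8 needs (3, 0, 2, 0) <= (3, 2, 3, 1) -> finishes; pool += (1, 1, 2, 1) = (4, 3, 5, 2)
  J5 needs (1, 1, 1, 2) <= (4, 3, 5, 2) -> finishes; pool += (2, 1, 0, 1) = (6, 4, 5, 3)
  J6 needs (5, 3, 3, 1) <= (6, 4, 5, 3) -> finishes; pool += (2, 0, 2, 2) = (8, 4, 7, 5)
  J9 needs (2, 1, 3, 2) <= (8, 4, 7, 5) -> finishes; pool += (2, 2, 1, 0) = (10, 6, 8, 5)
(3) Precisely 4 of the possible complete orderings are safe sequences.


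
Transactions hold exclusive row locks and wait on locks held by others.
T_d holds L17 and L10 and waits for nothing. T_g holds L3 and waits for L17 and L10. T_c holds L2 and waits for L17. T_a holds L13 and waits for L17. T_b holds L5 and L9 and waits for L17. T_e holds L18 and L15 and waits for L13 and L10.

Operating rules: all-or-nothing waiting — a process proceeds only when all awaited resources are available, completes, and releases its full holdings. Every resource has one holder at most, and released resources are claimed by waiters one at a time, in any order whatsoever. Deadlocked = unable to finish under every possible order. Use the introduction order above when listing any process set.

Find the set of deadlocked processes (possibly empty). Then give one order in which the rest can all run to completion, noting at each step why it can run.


The deadlocked set is empty.
Key observation: all waits point, directly or indirectly, at processes that can finish, so nothing is permanently blocked.
One completion order for the rest: T_d, T_a, T_b, T_e, T_g, T_c.
Walking it through:
  run T_d (it waits on nothing); releases L17 and L10
  T_a: everything it awaited (L17) is free; runs, freeing L13
  T_b: everything it awaited (L17) is free; runs, freeing L5 and L9
  T_e: everything it awaited (L13 and L10) is free; runs, freeing L18 and L15
  T_g: everything it awaited (L17 and L10) is free; runs, freeing L3
  T_c: everything it awaited (L17) is free; runs, freeing L2


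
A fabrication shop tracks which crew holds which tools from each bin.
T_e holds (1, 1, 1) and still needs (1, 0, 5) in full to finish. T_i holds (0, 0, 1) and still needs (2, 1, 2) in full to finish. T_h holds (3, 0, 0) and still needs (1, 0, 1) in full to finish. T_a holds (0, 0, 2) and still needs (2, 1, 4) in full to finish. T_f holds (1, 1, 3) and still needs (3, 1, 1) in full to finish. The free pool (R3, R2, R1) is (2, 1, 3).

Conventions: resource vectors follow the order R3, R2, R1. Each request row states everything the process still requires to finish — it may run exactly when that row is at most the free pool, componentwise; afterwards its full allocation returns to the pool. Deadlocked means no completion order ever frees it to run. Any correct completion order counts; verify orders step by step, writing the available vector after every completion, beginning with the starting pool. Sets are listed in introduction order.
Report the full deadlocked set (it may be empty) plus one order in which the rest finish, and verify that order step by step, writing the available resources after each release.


Nothing here is deadlocked.
Key observation: no deadlock: T_i fits now, and the freed resources carry the rest through.
One completion order for the rest: T_i, T_h, T_a, T_f, T_e. Verifying each step:
  pool = (2, 1, 3)
  T_i: need (2, 1, 2) fits (2, 1, 3); releases (0, 0, 1), pool now (2, 1, 4)
  T_h: need (1, 0, 1) fits (2, 1, 4); releases (3, 0, 0), pool now (5, 1, 4)
  T_a: need (2, 1, 4) fits (5, 1, 4); releases (0, 0, 2), pool now (5, 1, 6)
  T_f: need (3, 1, 1) fits (5, 1, 6); releases (1, 1, 3), pool now (6, 2, 9)
  T_e: need (1, 0, 5) fits (6, 2, 9); releases (1, 1, 1), pool now (7, 3, 10)


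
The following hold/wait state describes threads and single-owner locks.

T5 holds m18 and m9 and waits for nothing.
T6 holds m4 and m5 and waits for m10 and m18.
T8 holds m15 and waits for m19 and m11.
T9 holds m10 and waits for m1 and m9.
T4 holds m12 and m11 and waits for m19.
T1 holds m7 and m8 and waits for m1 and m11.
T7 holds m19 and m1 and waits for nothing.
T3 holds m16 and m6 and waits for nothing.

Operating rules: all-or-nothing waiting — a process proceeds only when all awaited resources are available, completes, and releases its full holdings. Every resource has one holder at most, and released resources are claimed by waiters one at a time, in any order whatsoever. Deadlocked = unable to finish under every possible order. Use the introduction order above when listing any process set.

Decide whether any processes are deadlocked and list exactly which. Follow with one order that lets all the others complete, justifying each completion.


No process is deadlocked.
Key observation: the wait graph is acyclic; completion cascades from the unblocked processes through everyone else.
The rest can finish in the order T5, T7, T3, T9, T4, T8, T6, T1.
Check, step by step:
  T5 waits on nothing -> runs at once and releases m18 and m9
  T7 waits on nothing -> runs at once and releases m19 and m1
  T3 waits on nothing -> runs at once and releases m16 and m6
  T9: everything it awaited (m1 and m9) is free; runs, freeing m10
  T4: everything it awaited (m19) is free; runs, freeing m12 and m11
  T8: everything it awaited (m19 and m11) is free; runs, freeing m15
  T6: everything it awaited (m10 and m18) is free; runs, freeing m4 and m5
  T1: everything it awaited (m1 and m11) is free; runs, freeing m7 and m8


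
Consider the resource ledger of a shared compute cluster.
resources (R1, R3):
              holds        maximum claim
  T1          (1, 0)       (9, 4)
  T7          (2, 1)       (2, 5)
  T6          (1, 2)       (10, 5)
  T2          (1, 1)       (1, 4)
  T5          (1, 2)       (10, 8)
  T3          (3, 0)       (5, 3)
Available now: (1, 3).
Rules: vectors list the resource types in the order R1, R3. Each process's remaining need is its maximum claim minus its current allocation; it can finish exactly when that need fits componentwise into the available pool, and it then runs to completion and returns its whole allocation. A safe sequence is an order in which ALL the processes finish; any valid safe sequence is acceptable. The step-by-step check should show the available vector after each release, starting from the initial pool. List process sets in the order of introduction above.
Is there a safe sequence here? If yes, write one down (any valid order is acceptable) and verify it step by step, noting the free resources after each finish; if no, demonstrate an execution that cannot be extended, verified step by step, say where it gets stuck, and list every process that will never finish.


UNSAFE — no complete ordering exists.
Key observation: the wall is R1: completing T2, T7, T3 brings the pool only to (7, 5), and all the rest need more.
Going as far as possible: T2, T7, T3; after that, nothing fits. Step-by-step check:
  pool = (1, 3)
  T2 needs (0, 3) <= (1, 3) -> finishes; pool += (1, 1) = (2, 4)
  T7 needs (0, 4) <= (2, 4) -> finishes; pool += (2, 1) = (4, 5)
  T3 needs (2, 3) <= (4, 5) -> finishes; pool += (3, 0) = (7, 5)
  T1 cannot run: need (8, 4) vs free (7, 5) (insufficient R1)
  T6 cannot run: need (9, 3) vs free (7, 5) (insufficient R1)
  T5 cannot run: need (9, 6) vs free (7, 5) (insufficient R1 and R3)
Never able to finish: T1, T6 and T5.


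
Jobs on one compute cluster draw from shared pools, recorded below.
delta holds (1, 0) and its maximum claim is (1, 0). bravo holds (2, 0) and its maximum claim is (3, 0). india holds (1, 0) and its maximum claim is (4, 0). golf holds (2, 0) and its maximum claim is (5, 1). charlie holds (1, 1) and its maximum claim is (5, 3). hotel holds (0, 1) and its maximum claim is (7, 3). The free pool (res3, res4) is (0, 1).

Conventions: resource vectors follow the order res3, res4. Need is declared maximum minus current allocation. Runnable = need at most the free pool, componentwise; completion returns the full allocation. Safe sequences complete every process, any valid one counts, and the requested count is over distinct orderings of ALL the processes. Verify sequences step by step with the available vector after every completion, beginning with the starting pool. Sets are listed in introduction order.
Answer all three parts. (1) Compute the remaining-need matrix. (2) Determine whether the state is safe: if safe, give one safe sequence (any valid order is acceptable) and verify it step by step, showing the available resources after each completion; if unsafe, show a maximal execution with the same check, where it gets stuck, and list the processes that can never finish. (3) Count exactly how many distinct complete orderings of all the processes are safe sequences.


(1) Outstanding need per process (order res3, res4):
  delta: (0, 0)
  bravo: (1, 0)
  india: (3, 0)
  golf: (3, 1)
  charlie: (4, 2)
  hotel: (7, 2)
(2) UNSAFE.
Key observation: delta, bravo, india, golf can finish, but then (6, 1) is all there is, and the blocked group's res4 demands exceed it.
Going as far as possible: delta, bravo, india, golf; after that, nothing fits. Verifying each step:
  pool = (0, 1)
  delta: need (0, 0) fits (0, 1); releases (1, 0), pool now (1, 1)
  bravo: need (1, 0) fits (1, 1); releases (2, 0), pool now (3, 1)
  india: need (3, 0) fits (3, 1); releases (1, 0), pool now (4, 1)
  golf: need (3, 1) fits (4, 1); releases (2, 0), pool now (6, 1)
  charlie still needs (4, 2) but only (6, 1) is free — short on res4
  hotel still needs (7, 2) but only (6, 1) is free — short on res3 and res4
Never able to finish: charlie and hotel.
(3) Precisely 0 of the possible complete orderings are safe sequences.


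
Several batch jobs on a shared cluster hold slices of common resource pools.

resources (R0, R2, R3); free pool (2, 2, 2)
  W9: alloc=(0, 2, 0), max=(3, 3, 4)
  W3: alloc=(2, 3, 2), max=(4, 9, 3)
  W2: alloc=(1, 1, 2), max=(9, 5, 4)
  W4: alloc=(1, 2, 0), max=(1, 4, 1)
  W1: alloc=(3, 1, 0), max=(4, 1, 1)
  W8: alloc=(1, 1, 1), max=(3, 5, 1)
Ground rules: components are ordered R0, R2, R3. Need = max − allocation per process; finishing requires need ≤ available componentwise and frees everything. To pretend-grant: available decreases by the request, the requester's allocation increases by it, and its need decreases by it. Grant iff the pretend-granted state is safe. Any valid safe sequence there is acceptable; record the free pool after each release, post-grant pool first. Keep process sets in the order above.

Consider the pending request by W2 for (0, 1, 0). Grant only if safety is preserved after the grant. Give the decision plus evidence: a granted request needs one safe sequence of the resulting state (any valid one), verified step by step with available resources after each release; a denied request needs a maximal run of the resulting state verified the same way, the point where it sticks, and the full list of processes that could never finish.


DENY. Granting would leave the state unsafe.
Key observation: after W1, W4, W8 the pool peaks at (7, 5, 3), and each blocked process is short somewhere: W9 on R3; W3 on R2; W2 on R0.
Pretend the grant happened; the run W1, W4, W8 goes as far as possible. Step-by-step check:
  pool = (2, 1, 2)
  W1 needs (1, 0, 1) <= (2, 1, 2) -> finishes; pool += (3, 1, 0) = (5, 2, 2)
  W4 needs (0, 2, 1) <= (5, 2, 2) -> finishes; pool += (1, 2, 0) = (6, 4, 2)
  W8 needs (2, 4, 0) <= (6, 4, 2) -> finishes; pool += (1, 1, 1) = (7, 5, 3)
  blocked: W9 wants (3, 1, 4), pool (7, 5, 3) — not enough R3
  blocked: W3 wants (2, 6, 1), pool (7, 5, 3) — not enough R2
  blocked: W2 wants (8, 3, 2), pool (7, 5, 3) — not enough R0
Had the request been granted, W9, W3 and W2 could never finish.
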